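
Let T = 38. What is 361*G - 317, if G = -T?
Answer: -14035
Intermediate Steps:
G = -38 (G = -1*38 = -38)
361*G - 317 = 361*(-38) - 317 = -13718 - 317 = -14035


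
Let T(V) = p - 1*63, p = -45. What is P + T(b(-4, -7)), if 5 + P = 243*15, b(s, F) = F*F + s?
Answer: 3532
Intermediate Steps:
b(s, F) = s + F**2 (b(s, F) = F**2 + s = s + F**2)
P = 3640 (P = -5 + 243*15 = -5 + 3645 = 3640)
T(V) = -108 (T(V) = -45 - 1*63 = -45 - 63 = -108)
P + T(b(-4, -7)) = 3640 - 108 = 3532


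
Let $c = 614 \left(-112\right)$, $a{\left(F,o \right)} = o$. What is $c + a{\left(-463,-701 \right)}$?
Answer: $-69469$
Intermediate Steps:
$c = -68768$
$c + a{\left(-463,-701 \right)} = -68768 - 701 = -69469$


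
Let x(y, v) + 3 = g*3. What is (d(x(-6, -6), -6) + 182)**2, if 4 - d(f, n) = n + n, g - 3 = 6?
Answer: 39204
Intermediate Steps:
g = 9 (g = 3 + 6 = 9)
x(y, v) = 24 (x(y, v) = -3 + 9*3 = -3 + 27 = 24)
d(f, n) = 4 - 2*n (d(f, n) = 4 - (n + n) = 4 - 2*n)
(d(x(-6, -6), -6) + 182)**2 = ((4 - 2*(-6)) + 182)**2 = ((4 + 12) + 182)**2 = (16 + 182)**2 = 198**2 = 39204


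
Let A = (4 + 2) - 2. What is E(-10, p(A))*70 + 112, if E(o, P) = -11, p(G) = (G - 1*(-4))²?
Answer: -658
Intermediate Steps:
A = 4 (A = 6 - 2 = 4)
p(G) = (4 + G)² (p(G) = (G + 4)² = (4 + G)²)
E(-10, p(A))*70 + 112 = -11*70 + 112 = -770 + 112 = -658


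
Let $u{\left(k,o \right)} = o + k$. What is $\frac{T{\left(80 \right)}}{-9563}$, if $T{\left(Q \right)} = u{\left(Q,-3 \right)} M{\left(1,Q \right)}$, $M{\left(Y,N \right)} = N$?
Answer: $- \frac{6160}{9563} \approx -0.64415$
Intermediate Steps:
$u{\left(k,o \right)} = k + o$
$T{\left(Q \right)} = Q \left(-3 + Q\right)$ ($T{\left(Q \right)} = \left(Q - 3\right) Q = \left(-3 + Q\right) Q = Q \left(-3 + Q\right)$)
$\frac{T{\left(80 \right)}}{-9563} = \frac{80 \left(-3 + 80\right)}{-9563} = 80 \cdot 77 \left(- \frac{1}{9563}\right) = 6160 \left(- \frac{1}{9563}\right) = - \frac{6160}{9563}$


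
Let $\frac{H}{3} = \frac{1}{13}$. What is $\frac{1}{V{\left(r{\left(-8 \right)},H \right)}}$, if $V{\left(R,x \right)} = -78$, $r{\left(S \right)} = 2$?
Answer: $- \frac{1}{78} \approx -0.012821$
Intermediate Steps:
$H = \frac{3}{13} \approx 0.23077$
$\frac{1}{V{\left(r{\left(-8 \right)},H \right)}} = \frac{1}{-78} = - \frac{1}{78}$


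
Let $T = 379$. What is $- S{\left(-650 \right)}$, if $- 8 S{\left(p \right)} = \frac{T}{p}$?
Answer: $- \frac{379}{5200} \approx -0.072885$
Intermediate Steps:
$S{\left(p \right)} = - \frac{379}{8 p}$ ($S{\left(p \right)} = - \frac{379 \frac{1}{p}}{8} = - \frac{379}{8 p}$)
$- S{\left(-650 \right)} = - \frac{-379}{8 \left(-650\right)} = - \frac{\left(-379\right) \left(-1\right)}{8 \cdot 650} = \left(-1\right) \frac{379}{5200} = - \frac{379}{5200}$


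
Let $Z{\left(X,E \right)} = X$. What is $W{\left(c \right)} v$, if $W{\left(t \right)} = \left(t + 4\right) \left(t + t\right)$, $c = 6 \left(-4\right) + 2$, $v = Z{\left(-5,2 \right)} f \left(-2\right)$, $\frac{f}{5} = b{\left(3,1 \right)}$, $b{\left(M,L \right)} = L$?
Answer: $39600$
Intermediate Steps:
$f = 5$ ($f = 5 \cdot 1 = 5$)
$v = 50$ ($v = \left(-5\right) 5 \left(-2\right) = \left(-25\right) \left(-2\right) = 50$)
$c = -22$ ($c = -24 + 2 = -22$)
$W{\left(t \right)} = 2 t \left(4 + t\right)$ ($W{\left(t \right)} = \left(4 + t\right) 2 t = 2 t \left(4 + t\right)$)
$W{\left(c \right)} v = 2 \left(-22\right) \left(4 - 22\right) 50 = 2 \left(-22\right) \left(-18\right) 50 = 792 \cdot 50 = 39600$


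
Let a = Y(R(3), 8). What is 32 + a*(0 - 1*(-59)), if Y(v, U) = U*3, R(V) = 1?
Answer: 1448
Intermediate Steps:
Y(v, U) = 3*U
a = 24 (a = 3*8 = 24)
32 + a*(0 - 1*(-59)) = 32 + 24*(0 - 1*(-59)) = 32 + 24*(0 + 59) = 32 + 24*59 = 32 + 1416 = 1448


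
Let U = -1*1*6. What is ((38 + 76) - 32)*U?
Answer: -492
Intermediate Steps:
U = -6 (U = -1*6 = -6)
((38 + 76) - 32)*U = ((38 + 76) - 32)*(-6) = (114 - 32)*(-6) = 82*(-6) = -492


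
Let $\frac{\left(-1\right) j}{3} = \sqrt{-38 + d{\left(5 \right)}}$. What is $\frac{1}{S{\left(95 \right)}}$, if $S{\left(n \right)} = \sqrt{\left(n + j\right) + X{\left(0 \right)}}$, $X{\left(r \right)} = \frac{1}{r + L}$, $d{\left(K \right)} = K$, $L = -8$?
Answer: $\frac{2 \sqrt{6}}{3 \sqrt{253 - 8 i \sqrt{33}}} \approx 0.10142 + 0.009137 i$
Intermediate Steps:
$X{\left(r \right)} = \frac{1}{-8 + r}$ ($X{\left(r \right)} = \frac{1}{r - 8} = \frac{1}{-8 + r}$)
$j = - 3 i \sqrt{33}$ ($j = - 3 \sqrt{-38 + 5} = - 3 \sqrt{-33} = - 3 i \sqrt{33} \approx - 17.234 i$)
$S{\left(n \right)} = \sqrt{- \frac{1}{8} + n - 3 i \sqrt{33}}$ ($S{\left(n \right)} = \sqrt{\left(n - 3 i \sqrt{33}\right) + \frac{1}{-8 + 0}} = \sqrt{\left(n - 3 i \sqrt{33}\right) + \frac{1}{-8}} = \sqrt{\left(n - 3 i \sqrt{33}\right) - \frac{1}{8}} = \sqrt{- \frac{1}{8} + n - 3 i \sqrt{33}}$)
$\frac{1}{S{\left(95 \right)}} = \frac{1}{\frac{1}{4} \sqrt{-2 + 16 \cdot 95 - 48 i \sqrt{33}}} = \frac{1}{\frac{1}{4} \sqrt{-2 + 1520 - 48 i \sqrt{33}}} = \frac{1}{\frac{1}{4} \sqrt{1518 - 48 i \sqrt{33}}} = \frac{4}{\sqrt{1518 - 48 i \sqrt{33}}}$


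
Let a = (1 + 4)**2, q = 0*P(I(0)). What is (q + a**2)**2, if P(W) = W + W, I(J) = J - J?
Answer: 390625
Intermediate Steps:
I(J) = 0
P(W) = 2*W
q = 0 (q = 0*(2*0) = 0*0 = 0)
a = 25 (a = 5**2 = 25)
(q + a**2)**2 = (0 + 25**2)**2 = (0 + 625)**2 = 625**2 = 390625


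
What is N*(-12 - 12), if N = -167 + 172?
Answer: -120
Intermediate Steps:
N = 5
N*(-12 - 12) = 5*(-12 - 12) = 5*(-24) = -120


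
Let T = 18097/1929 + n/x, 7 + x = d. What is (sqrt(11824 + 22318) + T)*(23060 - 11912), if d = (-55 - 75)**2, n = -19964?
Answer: 330974291180/3620733 + 11148*sqrt(34142) ≈ 2.1513e+6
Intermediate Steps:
d = 16900 (d = (-130)**2 = 16900)
x = 16893 (x = -7 + 16900 = 16893)
T = 89067355/10862199 (T = 18097/1929 - 19964/16893 = 89067355/10862199 ≈ 8.1998)
(sqrt(11824 + 22318) + T)*(23060 - 11912) = (sqrt(11824 + 22318) + 89067355/10862199)*(23060 - 11912) = (sqrt(34142) + 89067355/10862199)*11148 = (89067355/10862199 + sqrt(34142))*11148 = 330974291180/3620733 + 11148*sqrt(34142)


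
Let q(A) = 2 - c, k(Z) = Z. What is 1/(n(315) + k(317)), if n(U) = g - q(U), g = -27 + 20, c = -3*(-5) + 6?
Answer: 1/329 ≈ 0.0030395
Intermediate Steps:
c = 21 (c = 15 + 6 = 21)
q(A) = -19 (q(A) = 2 - 1*21 = 2 - 21 = -19)
g = -7
n(U) = 12 (n(U) = -7 - 1*(-19) = -7 + 19 = 12)
1/(n(315) + k(317)) = 1/(12 + 317) = 1/329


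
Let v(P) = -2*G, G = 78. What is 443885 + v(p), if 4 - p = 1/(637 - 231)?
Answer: 443729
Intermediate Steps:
p = 1623/406 (p = 4 - 1/(637 - 231) = 4 - 1/406 = 1623/406 ≈ 3.9975)
v(P) = -156 (v(P) = -2*78 = -156)
443885 + v(p) = 443885 - 156 = 443729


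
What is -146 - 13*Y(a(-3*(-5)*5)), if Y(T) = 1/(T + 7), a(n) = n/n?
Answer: -1181/8 ≈ -147.63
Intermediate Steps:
a(n) = 1
Y(T) = 1/(7 + T)
-146 - 13*Y(a(-3*(-5)*5)) = -146 - 13/(7 + 1) = -146 - 13/8 = -1181/8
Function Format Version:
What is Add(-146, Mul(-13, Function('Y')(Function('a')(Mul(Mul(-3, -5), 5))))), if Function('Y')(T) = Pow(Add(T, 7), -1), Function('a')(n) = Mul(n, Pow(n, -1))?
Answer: Rational(-1181, 8) ≈ -147.63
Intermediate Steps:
Function('a')(n) = 1
Function('Y')(T) = Pow(Add(7, T), -1)
Add(-146, Mul(-13, Function('Y')(Function('a')(Mul(Mul(-3, -5), 5))))) = Add(-146, Mul(-13, Pow(Add(7, 1), -1))) = Add(-146, Mul(-13, Pow(8, -1))) = Add(-146, Mul(-13, Rational(1, 8))) = Add(-146, Rational(-13, 8)) = Rational(-1181, 8)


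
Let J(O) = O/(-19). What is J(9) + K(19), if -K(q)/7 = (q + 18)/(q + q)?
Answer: -277/38 ≈ -7.2895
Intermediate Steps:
J(O) = -O/19 (J(O) = O*(-1/19) = -O/19)
K(q) = -7*(18 + q)/(2*q) (K(q) = -7*(q + 18)/(q + q) = -7*(18 + q)/(2*q))
J(9) + K(19) = -1/19*9 + (-7/2 - 63/19) = -9/19 + (-7/2 - 63*1/19) = -9/19 + (-7/2 - 63/19) = -9/19 - 259/38 = -277/38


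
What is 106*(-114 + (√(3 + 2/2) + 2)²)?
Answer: -10388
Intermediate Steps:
106*(-114 + (√(3 + 2/2) + 2)²) = 106*(-114 + (√(3 + 2*(½)) + 2)²) = 106*(-114 + (√(3 + 1) + 2)²) = 106*(-114 + (√4 + 2)²) = 106*(-114 + (2 + 2)²) = 106*(-114 + 4²) = 106*(-114 + 16) = 106*(-98) = -10388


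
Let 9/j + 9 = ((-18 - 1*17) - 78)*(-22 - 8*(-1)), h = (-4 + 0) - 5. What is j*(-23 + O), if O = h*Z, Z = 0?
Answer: -207/1573 ≈ -0.13160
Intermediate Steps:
h = -9 (h = -4 - 5 = -9)
O = 0 (O = -9*0 = 0)
j = 9/1573 (j = 9/(-9 + ((-18 - 1*17) - 78)*(-22 - 8*(-1))) = 9/(-9 + ((-18 - 17) - 78)*(-22 + 8)) = 9/(-9 + (-35 - 78)*(-14)) = 9/(-9 - 113*(-14)) = 9/(-9 + 1582) = 9/1573 ≈ 0.0057216)
j*(-23 + O) = 9*(-23 + 0)/1573 = (9/1573)*(-23) = -207/1573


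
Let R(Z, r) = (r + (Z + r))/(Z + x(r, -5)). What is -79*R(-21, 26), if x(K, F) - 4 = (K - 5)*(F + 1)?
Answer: 2449/101 ≈ 24.248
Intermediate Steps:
x(K, F) = 4 + (1 + F)*(-5 + K) (x(K, F) = 4 + (K - 5)*(F + 1) = 4 + (-5 + K)*(1 + F) = 4 + (1 + F)*(-5 + K))
R(Z, r) = (Z + 2*r)/(24 + Z - 4*r) (R(Z, r) = (r + (Z + r))/(Z + (-1 + r - 5*(-5) - 5*r)) = (Z + 2*r)/(Z + (-1 + r + 25 - 5*r)) = (Z + 2*r)/(Z + (24 - 4*r)) = (Z + 2*r)/(24 + Z - 4*r))
-79*R(-21, 26) = -79*(-21 + 2*26)/(24 - 21 - 4*26) = -79*(-21 + 52)/(24 - 21 - 104) = -79*31/(-101) = -(-79)*31/101 = -79*(-31/101) = 2449/101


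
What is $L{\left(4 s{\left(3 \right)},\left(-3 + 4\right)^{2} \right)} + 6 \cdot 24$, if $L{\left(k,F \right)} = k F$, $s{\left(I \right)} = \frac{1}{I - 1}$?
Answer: $146$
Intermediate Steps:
$s{\left(I \right)} = \frac{1}{-1 + I}$
$L{\left(k,F \right)} = F k$
$L{\left(4 s{\left(3 \right)},\left(-3 + 4\right)^{2} \right)} + 6 \cdot 24 = \left(-3 + 4\right)^{2} \frac{4}{-1 + 3} + 6 \cdot 24 = 1^{2} \cdot \frac{4}{2} + 144 = 1 \cdot 4 \cdot \frac{1}{2} + 144 = 1 \cdot 2 + 144 = 2 + 144 = 146$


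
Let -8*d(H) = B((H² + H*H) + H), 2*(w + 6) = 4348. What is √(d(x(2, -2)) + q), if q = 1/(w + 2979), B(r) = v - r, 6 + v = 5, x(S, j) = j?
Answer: √370964878/20588 ≈ 0.93552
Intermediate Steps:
w = 2168 (w = -6 + (½)*4348 = -6 + 2174 = 2168)
v = -1 (v = -6 + 5 = -1)
B(r) = -1 - r
d(H) = ⅛ + H²/4 + H/8 (d(H) = -(-1 - ((H² + H*H) + H))/8 = -(-1 - ((H² + H²) + H))/8 = -(-1 - (2*H² + H))/8 = -(-1 - (H + 2*H²))/8 = -(-1 + (-H - 2*H²))/8 = -(-1 - H - 2*H²)/8 = ⅛ + H²/4 + H/8)
q = 1/5147 (q = 1/(2168 + 2979) = 1/5147 ≈ 0.00019429)
√(d(x(2, -2)) + q) = √((⅛ + (⅛)*(-2)*(1 + 2*(-2))) + 1/5147) = √((⅛ + (⅛)*(-2)*(1 - 4)) + 1/5147) = √((⅛ + (⅛)*(-2)*(-3)) + 1/5147) = √((⅛ + ¾) + 1/5147) = √(7/8 + 1/5147) = √(36037/41176) = √370964878/20588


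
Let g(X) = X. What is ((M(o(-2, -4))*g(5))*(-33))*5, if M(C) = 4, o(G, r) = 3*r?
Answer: -3300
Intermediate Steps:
((M(o(-2, -4))*g(5))*(-33))*5 = ((4*5)*(-33))*5 = (20*(-33))*5 = -660*5 = -3300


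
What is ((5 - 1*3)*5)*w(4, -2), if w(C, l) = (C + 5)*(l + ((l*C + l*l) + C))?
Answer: -180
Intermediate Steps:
w(C, l) = (5 + C)*(C + l + l² + C*l) (w(C, l) = (5 + C)*(l + ((C*l + l²) + C)) = (5 + C)*(l + ((l² + C*l) + C)) = (5 + C)*(l + (C + l² + C*l)) = (5 + C)*(C + l + l² + C*l))
((5 - 1*3)*5)*w(4, -2) = ((5 - 1*3)*5)*(4² + 5*4 + 5*(-2) + 5*(-2)² + 4*(-2)² - 2*4² + 6*4*(-2)) = ((5 - 3)*5)*(16 + 20 - 10 + 5*4 + 4*4 - 2*16 - 48) = (2*5)*(16 + 20 - 10 + 20 + 16 - 32 - 48) = 10*(-18) = -180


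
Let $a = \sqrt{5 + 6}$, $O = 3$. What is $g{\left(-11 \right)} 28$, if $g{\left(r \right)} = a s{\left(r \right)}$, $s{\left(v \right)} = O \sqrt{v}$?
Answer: $924 i \approx 924.0 i$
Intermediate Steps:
$s{\left(v \right)} = 3 \sqrt{v}$
$a = \sqrt{11} \approx 3.3166$
$g{\left(r \right)} = 3 \sqrt{11} \sqrt{r}$ ($g{\left(r \right)} = \sqrt{11} \cdot 3 \sqrt{r} = 3 \sqrt{11} \sqrt{r}$)
$g{\left(-11 \right)} 28 = 3 \sqrt{11} \sqrt{-11} \cdot 28 = 3 \sqrt{11} i \sqrt{11} \cdot 28 = 33 i 28 = 924 i$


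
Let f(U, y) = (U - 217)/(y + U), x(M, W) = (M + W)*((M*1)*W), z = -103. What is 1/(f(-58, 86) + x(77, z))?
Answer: 28/5773493 ≈ 4.8498e-6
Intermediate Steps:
x(M, W) = M*W*(M + W) (x(M, W) = (M + W)*(M*W) = M*W*(M + W))
f(U, y) = (-217 + U)/(U + y)
1/(f(-58, 86) + x(77, z)) = 1/((-217 - 58)/(-58 + 86) + 77*(-103)*(77 - 103)) = 1/(-275/28 + 77*(-103)*(-26)) = 1/((1/28)*(-275) + 206206) = 1/(-275/28 + 206206) = 1/(5773493/28) = 28/5773493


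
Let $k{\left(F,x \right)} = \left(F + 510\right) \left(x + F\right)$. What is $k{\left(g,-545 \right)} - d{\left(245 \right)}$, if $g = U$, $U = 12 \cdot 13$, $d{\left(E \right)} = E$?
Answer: $-259319$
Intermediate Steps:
$U = 156$
$g = 156$
$k{\left(F,x \right)} = \left(510 + F\right) \left(F + x\right)$
$k{\left(g,-545 \right)} - d{\left(245 \right)} = \left(156^{2} + 510 \cdot 156 + 510 \left(-545\right) + 156 \left(-545\right)\right) - 245 = \left(24336 + 79560 - 277950 - 85020\right) - 245 = -259074 - 245 = -259319$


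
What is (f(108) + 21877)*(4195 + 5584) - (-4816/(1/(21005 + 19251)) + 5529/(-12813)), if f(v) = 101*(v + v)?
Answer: 2652917741196/4271 ≈ 6.2115e+8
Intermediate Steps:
f(v) = 202*v (f(v) = 101*(2*v) = 202*v)
(f(108) + 21877)*(4195 + 5584) - (-4816/(1/(21005 + 19251)) + 5529/(-12813)) = (202*108 + 21877)*(4195 + 5584) - (-4816/(1/(21005 + 19251)) + 5529/(-12813)) = (21816 + 21877)*9779 - (-4816/(1/40256) + 5529*(-1/12813)) = 43693*9779 - (-4816/1/40256 - 1843/4271) = 427273847 - (-4816*40256 - 1843/4271) = 427273847 - (-193872896 - 1843/4271) = 427273847 - 1*(-828031140659/4271) = 427273847 + 828031140659/4271 = 2652917741196/4271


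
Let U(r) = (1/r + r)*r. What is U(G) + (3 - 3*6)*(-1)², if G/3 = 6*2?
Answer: 1282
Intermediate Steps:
G = 36 (G = 3*(6*2) = 3*12 = 36)
U(r) = r*(r + 1/r) (U(r) = (r + 1/r)*r = r*(r + 1/r))
U(G) + (3 - 3*6)*(-1)² = (1 + 36²) + (3 - 3*6)*(-1)² = (1 + 1296) + (3 - 18)*1 = 1297 - 15*1 = 1297 - 15 = 1282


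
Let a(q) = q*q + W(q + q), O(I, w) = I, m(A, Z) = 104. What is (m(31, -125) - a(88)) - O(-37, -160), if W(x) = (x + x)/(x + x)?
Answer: -7604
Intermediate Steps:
W(x) = 1 (W(x) = (2*x)/((2*x)) = (2*x)*(1/(2*x)) = 1)
a(q) = 1 + q**2 (a(q) = q*q + 1 = q**2 + 1 = 1 + q**2)
(m(31, -125) - a(88)) - O(-37, -160) = (104 - (1 + 88**2)) - 1*(-37) = (104 - (1 + 7744)) + 37 = (104 - 1*7745) + 37 = (104 - 7745) + 37 = -7641 + 37 = -7604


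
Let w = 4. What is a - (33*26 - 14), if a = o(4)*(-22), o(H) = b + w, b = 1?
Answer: -954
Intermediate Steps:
o(H) = 5 (o(H) = 1 + 4 = 5)
a = -110 (a = 5*(-22) = -110)
a - (33*26 - 14) = -110 - (33*26 - 14) = -110 - (858 - 14) = -110 - 1*844 = -110 - 844 = -954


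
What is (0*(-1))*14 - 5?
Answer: -5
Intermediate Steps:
(0*(-1))*14 - 5 = 0*14 - 5 = 0 - 5 = -5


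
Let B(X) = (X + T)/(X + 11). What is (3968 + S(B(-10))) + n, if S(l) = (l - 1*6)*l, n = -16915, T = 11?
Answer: -12952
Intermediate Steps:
B(X) = 1 (B(X) = (X + 11)/(X + 11) = (11 + X)/(11 + X) = 1)
S(l) = l*(-6 + l) (S(l) = (l - 6)*l = (-6 + l)*l = l*(-6 + l))
(3968 + S(B(-10))) + n = (3968 + 1*(-6 + 1)) - 16915 = (3968 + 1*(-5)) - 16915 = (3968 - 5) - 16915 = 3963 - 16915 = -12952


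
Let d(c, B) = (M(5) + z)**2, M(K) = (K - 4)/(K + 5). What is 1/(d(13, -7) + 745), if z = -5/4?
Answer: 400/298529 ≈ 0.0013399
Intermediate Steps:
M(K) = (-4 + K)/(5 + K)
z = -5/4 (z = -5*1/4 = -5/4 ≈ -1.2500)
d(c, B) = 529/400 (d(c, B) = ((-4 + 5)/(5 + 5) - 5/4)**2 = (1/10 - 5/4)**2 = (-23/20)**2 = 529/400)
1/(d(13, -7) + 745) = 1/(529/400 + 745) = 1/(298529/400) = 400/298529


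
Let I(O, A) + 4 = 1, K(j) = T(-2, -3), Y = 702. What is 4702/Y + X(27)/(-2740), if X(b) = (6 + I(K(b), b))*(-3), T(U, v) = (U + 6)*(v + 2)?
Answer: 6444899/961740 ≈ 6.7013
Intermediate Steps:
T(U, v) = (2 + v)*(6 + U) (T(U, v) = (6 + U)*(2 + v) = (2 + v)*(6 + U))
K(j) = -4 (K(j) = 12 + 2*(-2) + 6*(-3) - 2*(-3) = 12 - 4 - 18 + 6 = -4)
I(O, A) = -3 (I(O, A) = -4 + 1 = -3)
X(b) = -9 (X(b) = (6 - 3)*(-3) = 3*(-3) = -9)
4702/Y + X(27)/(-2740) = 4702/702 - 9/(-2740) = 4702*(1/702) - 9*(-1/2740) = 2351/351 + 9/2740 = 6444899/961740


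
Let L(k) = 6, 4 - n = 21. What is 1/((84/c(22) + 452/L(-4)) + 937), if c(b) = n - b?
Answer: 39/39397 ≈ 0.00098992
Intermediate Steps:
n = -17 (n = 4 - 1*21 = 4 - 21 = -17)
c(b) = -17 - b
1/((84/c(22) + 452/L(-4)) + 937) = 1/((84/(-17 - 1*22) + 452/6) + 937) = 1/((84/(-17 - 22) + 452*(⅙)) + 937) = 1/((84/(-39) + 226/3) + 937) = 1/((84*(-1/39) + 226/3) + 937) = 1/((-28/13 + 226/3) + 937) = 1/(2854/39 + 937) = 1/(39397/39) = 39/39397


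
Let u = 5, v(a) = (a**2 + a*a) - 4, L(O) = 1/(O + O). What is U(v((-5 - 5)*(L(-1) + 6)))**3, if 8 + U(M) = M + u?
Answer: 220677361507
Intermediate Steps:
L(O) = 1/(2*O)
v(a) = -4 + 2*a**2 (v(a) = (a**2 + a**2) - 4 = 2*a**2 - 4 = -4 + 2*a**2)
U(M) = -3 + M (U(M) = -8 + (M + 5) = -8 + (5 + M) = -3 + M)
U(v((-5 - 5)*(L(-1) + 6)))**3 = (-3 + (-4 + 2*((-5 - 5)*((1/2)/(-1) + 6))**2))**3 = (-3 + (-4 + 2*(-10*((1/2)*(-1) + 6))**2))**3 = (-3 + (-4 + 2*(-10*(-1/2 + 6))**2))**3 = (-3 + (-4 + 2*(-10*11/2)**2))**3 = (-3 + (-4 + 2*(-55)**2))**3 = (-3 + (-4 + 2*3025))**3 = (-3 + (-4 + 6050))**3 = (-3 + 6046)**3 = 6043**3 = 220677361507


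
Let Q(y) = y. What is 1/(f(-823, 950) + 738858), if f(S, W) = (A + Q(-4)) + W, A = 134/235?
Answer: 235/173854074 ≈ 1.3517e-6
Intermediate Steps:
A = 134/235 (A = 134*(1/235) = 134/235 ≈ 0.57021)
f(S, W) = -806/235 + W (f(S, W) = (134/235 - 4) + W = -806/235 + W)
1/(f(-823, 950) + 738858) = 1/((-806/235 + 950) + 738858) = 1/(222444/235 + 738858) = 1/(173854074/235) = 235/173854074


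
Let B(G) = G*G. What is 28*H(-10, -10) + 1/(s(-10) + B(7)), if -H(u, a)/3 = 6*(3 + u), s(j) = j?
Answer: 137593/39 ≈ 3528.0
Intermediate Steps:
B(G) = G²
H(u, a) = -54 - 18*u (H(u, a) = -18*(3 + u) = -3*(18 + 6*u) = -54 - 18*u)
28*H(-10, -10) + 1/(s(-10) + B(7)) = 28*(-54 - 18*(-10)) + 1/(-10 + 7²) = 28*(-54 + 180) + 1/(-10 + 49) = 28*126 + 1/39 = 3528 + 1/39 = 137593/39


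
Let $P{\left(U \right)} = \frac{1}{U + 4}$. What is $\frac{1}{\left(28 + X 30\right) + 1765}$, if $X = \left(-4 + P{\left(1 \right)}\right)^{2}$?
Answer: $\frac{5}{11131} \approx 0.0004492$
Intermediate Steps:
$P{\left(U \right)} = \frac{1}{4 + U}$
$X = \frac{361}{25}$ ($X = \left(-4 + \frac{1}{4 + 1}\right)^{2} = \left(-4 + \frac{1}{5}\right)^{2} = \left(- \frac{19}{5}\right)^{2} = \frac{361}{25} \approx 14.44$)
$\frac{1}{\left(28 + X 30\right) + 1765} = \frac{1}{\left(28 + \frac{361}{25} \cdot 30\right) + 1765} = \frac{1}{\left(28 + \frac{2166}{5}\right) + 1765} = \frac{1}{\frac{2306}{5} + 1765} = \frac{1}{\frac{11131}{5}} = \frac{5}{11131}$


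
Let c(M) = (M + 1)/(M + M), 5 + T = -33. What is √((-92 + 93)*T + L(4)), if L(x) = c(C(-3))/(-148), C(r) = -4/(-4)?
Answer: 75*I*√37/74 ≈ 6.165*I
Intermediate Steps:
T = -38 (T = -5 - 33 = -38)
C(r) = 1 (C(r) = -4*(-¼) = 1)
c(M) = (1 + M)/(2*M) (c(M) = (1 + M)/((2*M)) = (1 + M)*(1/(2*M)) = (1 + M)/(2*M))
L(x) = -1/148 (L(x) = ((½)*(1 + 1)/1)/(-148) = ((½)*1*2)*(-1/148) = 1*(-1/148) = -1/148)
√((-92 + 93)*T + L(4)) = √((-92 + 93)*(-38) - 1/148) = √(1*(-38) - 1/148) = √(-38 - 1/148) = √(-5625/148) = 75*I*√37/74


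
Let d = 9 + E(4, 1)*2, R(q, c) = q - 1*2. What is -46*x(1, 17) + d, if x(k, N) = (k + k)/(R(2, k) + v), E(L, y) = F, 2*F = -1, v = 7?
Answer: -36/7 ≈ -5.1429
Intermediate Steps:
F = -½ (F = (½)*(-1) = -½ ≈ -0.50000)
R(q, c) = -2 + q (R(q, c) = q - 2 = -2 + q)
E(L, y) = -½
x(k, N) = 2*k/7 (x(k, N) = (k + k)/((-2 + 2) + 7) = (2*k)/(0 + 7) = (2*k)/7 = (2*k)*(⅐) = 2*k/7)
d = 8 (d = 9 - ½*2 = 9 - 1 = 8)
-46*x(1, 17) + d = -92/7 + 8 = -36/7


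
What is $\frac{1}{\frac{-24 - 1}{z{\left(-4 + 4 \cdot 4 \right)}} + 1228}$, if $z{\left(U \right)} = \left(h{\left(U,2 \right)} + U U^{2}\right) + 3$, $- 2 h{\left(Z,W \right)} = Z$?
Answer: $\frac{69}{84731} \approx 0.00081434$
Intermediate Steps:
$h{\left(Z,W \right)} = - \frac{Z}{2}$
$z{\left(U \right)} = 3 + U^{3} - \frac{U}{2}$ ($z{\left(U \right)} = \left(- \frac{U}{2} + U U^{2}\right) + 3 = \left(- \frac{U}{2} + U^{3}\right) + 3 = \left(U^{3} - \frac{U}{2}\right) + 3 = 3 + U^{3} - \frac{U}{2}$)
$\frac{1}{\frac{-24 - 1}{z{\left(-4 + 4 \cdot 4 \right)}} + 1228} = \frac{1}{\frac{-24 - 1}{3 + \left(-4 + 4 \cdot 4\right)^{3} - \frac{-4 + 4 \cdot 4}{2}} + 1228} = \frac{1}{\frac{1}{3 + \left(-4 + 16\right)^{3} - \frac{-4 + 16}{2}} \left(-25\right) + 1228} = \frac{1}{\frac{1}{3 + 12^{3} - 6} \left(-25\right) + 1228} = \frac{1}{\frac{1}{3 + 1728 - 6} \left(-25\right) + 1228} = \frac{1}{\frac{1}{1725} \left(-25\right) + 1228} = \frac{1}{- \frac{1}{69} + 1228} = \frac{1}{\frac{84731}{69}} = \frac{69}{84731}$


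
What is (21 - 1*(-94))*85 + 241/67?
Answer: 655166/67 ≈ 9778.6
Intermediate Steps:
(21 - 1*(-94))*85 + 241/67 = (21 + 94)*85 + 241*(1/67) = 115*85 + 241/67 = 9775 + 241/67 = 655166/67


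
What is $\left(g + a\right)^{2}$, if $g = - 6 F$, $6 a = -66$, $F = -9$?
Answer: $1849$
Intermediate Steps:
$a = -11$ ($a = \frac{1}{6} \left(-66\right) = -11$)
$g = 54$ ($g = \left(-6\right) \left(-9\right) = 54$)
$\left(g + a\right)^{2} = \left(54 - 11\right)^{2} = 43^{2} = 1849$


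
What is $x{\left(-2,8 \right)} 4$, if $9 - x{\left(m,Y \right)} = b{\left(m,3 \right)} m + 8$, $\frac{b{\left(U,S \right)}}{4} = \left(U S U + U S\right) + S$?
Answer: $292$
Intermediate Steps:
$b{\left(U,S \right)} = 4 S + 4 S U + 4 S U^{2}$ ($b{\left(U,S \right)} = 4 \left(\left(U S U + U S\right) + S\right) = 4 \left(\left(S U U + S U\right) + S\right) = 4 \left(\left(S U^{2} + S U\right) + S\right) = 4 \left(\left(S U + S U^{2}\right) + S\right) = 4 \left(S + S U + S U^{2}\right) = 4 S + 4 S U + 4 S U^{2}$)
$x{\left(m,Y \right)} = 1 - m \left(12 + 12 m + 12 m^{2}\right)$ ($x{\left(m,Y \right)} = 9 - \left(4 \cdot 3 \left(1 + m + m^{2}\right) m + 8\right) = 9 - \left(\left(12 + 12 m + 12 m^{2}\right) m + 8\right) = 9 - \left(m \left(12 + 12 m + 12 m^{2}\right) + 8\right) = 9 - \left(8 + m \left(12 + 12 m + 12 m^{2}\right)\right) = 1 - m \left(12 + 12 m + 12 m^{2}\right)$)
$x{\left(-2,8 \right)} 4 = \left(1 - - 24 \left(1 - 2 + \left(-2\right)^{2}\right)\right) 4 = \left(1 - - 24 \left(1 - 2 + 4\right)\right) 4 = \left(1 - \left(-24\right) 3\right) 4 = \left(1 + 72\right) 4 = 73 \cdot 4 = 292$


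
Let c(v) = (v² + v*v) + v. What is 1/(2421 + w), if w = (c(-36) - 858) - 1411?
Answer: 1/2708 ≈ 0.00036928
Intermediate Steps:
c(v) = v + 2*v² (c(v) = (v² + v²) + v = 2*v² + v = v + 2*v²)
w = 287 (w = (-36*(1 + 2*(-36)) - 858) - 1411 = (-36*(1 - 72) - 858) - 1411 = (-36*(-71) - 858) - 1411 = (2556 - 858) - 1411 = 1698 - 1411 = 287)
1/(2421 + w) = 1/(2421 + 287) = 1/2708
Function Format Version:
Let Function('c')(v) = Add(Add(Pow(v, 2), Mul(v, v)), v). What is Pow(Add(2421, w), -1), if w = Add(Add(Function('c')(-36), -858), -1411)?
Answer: Rational(1, 2708) ≈ 0.00036928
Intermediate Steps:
Function('c')(v) = Add(v, Mul(2, Pow(v, 2))) (Function('c')(v) = Add(Add(Pow(v, 2), Pow(v, 2)), v) = Add(Mul(2, Pow(v, 2)), v) = Add(v, Mul(2, Pow(v, 2))))
w = 287 (w = Add(Add(Mul(-36, Add(1, Mul(2, -36))), -858), -1411) = Add(Add(Mul(-36, Add(1, -72)), -858), -1411) = Add(Add(Mul(-36, -71), -858), -1411) = Add(Add(2556, -858), -1411) = Add(1698, -1411) = 287)
Pow(Add(2421, w), -1) = Pow(Add(2421, 287), -1) = Pow(2708, -1) = Rational(1, 2708)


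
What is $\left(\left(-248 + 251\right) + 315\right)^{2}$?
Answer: $101124$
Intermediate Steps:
$\left(\left(-248 + 251\right) + 315\right)^{2} = \left(3 + 315\right)^{2} = 318^{2} = 101124$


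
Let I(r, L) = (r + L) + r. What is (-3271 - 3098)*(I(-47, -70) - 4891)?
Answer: 32195295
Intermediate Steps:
I(r, L) = L + 2*r (I(r, L) = (L + r) + r = L + 2*r)
(-3271 - 3098)*(I(-47, -70) - 4891) = (-3271 - 3098)*((-70 + 2*(-47)) - 4891) = -6369*((-70 - 94) - 4891) = -6369*(-164 - 4891) = -6369*(-5055) = 32195295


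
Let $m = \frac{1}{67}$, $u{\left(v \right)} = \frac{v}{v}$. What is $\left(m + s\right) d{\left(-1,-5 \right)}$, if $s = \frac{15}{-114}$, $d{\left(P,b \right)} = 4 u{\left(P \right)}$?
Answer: $- \frac{594}{1273} \approx -0.46661$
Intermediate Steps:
$u{\left(v \right)} = 1$
$d{\left(P,b \right)} = 4$ ($d{\left(P,b \right)} = 4 \cdot 1 = 4$)
$m = \frac{1}{67} \approx 0.014925$
$s = - \frac{5}{38}$ ($s = 15 \left(- \frac{1}{114}\right) = - \frac{5}{38} \approx -0.13158$)
$\left(m + s\right) d{\left(-1,-5 \right)} = \left(\frac{1}{67} - \frac{5}{38}\right) 4 = \left(- \frac{297}{2546}\right) 4 = - \frac{594}{1273}$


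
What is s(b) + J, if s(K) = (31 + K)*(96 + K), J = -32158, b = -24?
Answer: -31654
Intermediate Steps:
s(b) + J = (2976 + (-24)² + 127*(-24)) - 32158 = (2976 + 576 - 3048) - 32158 = 504 - 32158 = -31654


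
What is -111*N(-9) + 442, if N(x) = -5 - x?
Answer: -2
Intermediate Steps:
-111*N(-9) + 442 = -111*(-5 - 1*(-9)) + 442 = -111*(-5 + 9) + 442 = -111*4 + 442 = -444 + 442 = -2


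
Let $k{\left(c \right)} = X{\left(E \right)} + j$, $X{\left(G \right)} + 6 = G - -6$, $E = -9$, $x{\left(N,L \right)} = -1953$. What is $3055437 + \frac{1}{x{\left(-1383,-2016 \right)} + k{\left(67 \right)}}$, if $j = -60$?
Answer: $\frac{6178093613}{2022} \approx 3.0554 \cdot 10^{6}$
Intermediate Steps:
$X{\left(G \right)} = G$ ($X{\left(G \right)} = -6 + \left(G - -6\right) = -6 + \left(G + 6\right) = -6 + \left(6 + G\right) = G$)
$k{\left(c \right)} = -69$ ($k{\left(c \right)} = -9 - 60 = -69$)
$3055437 + \frac{1}{x{\left(-1383,-2016 \right)} + k{\left(67 \right)}} = 3055437 + \frac{1}{-1953 - 69} = 3055437 + \frac{1}{-2022} = 3055437 - \frac{1}{2022} = \frac{6178093613}{2022}$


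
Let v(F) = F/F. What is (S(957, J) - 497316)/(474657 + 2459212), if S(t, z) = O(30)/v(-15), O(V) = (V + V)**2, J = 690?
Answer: -493716/2933869 ≈ -0.16828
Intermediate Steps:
v(F) = 1
O(V) = 4*V**2 (O(V) = (2*V)**2 = 4*V**2)
S(t, z) = 3600 (S(t, z) = (4*30**2)/1 = (4*900)*1 = 3600*1 = 3600)
(S(957, J) - 497316)/(474657 + 2459212) = (3600 - 497316)/(474657 + 2459212) = -493716/2933869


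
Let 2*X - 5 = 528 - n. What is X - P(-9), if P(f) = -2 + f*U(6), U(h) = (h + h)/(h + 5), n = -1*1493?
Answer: 11273/11 ≈ 1024.8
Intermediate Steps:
n = -1493
U(h) = 2*h/(5 + h) (U(h) = (2*h)/(5 + h) = 2*h/(5 + h))
P(f) = -2 + 12*f/11 (P(f) = -2 + f*(2*6/(5 + 6)) = -2 + f*(2*6/11) = -2 + f*(2*6*(1/11)) = -2 + f*(12/11) = -2 + 12*f/11)
X = 1013 (X = 5/2 + (528 - 1*(-1493))/2 = 5/2 + (528 + 1493)/2 = 5/2 + (½)*2021 = 5/2 + 2021/2 = 1013)
X - P(-9) = 1013 - (-2 + (12/11)*(-9)) = 1013 - (-2 - 108/11) = 1013 - 1*(-130/11) = 1013 + 130/11 = 11273/11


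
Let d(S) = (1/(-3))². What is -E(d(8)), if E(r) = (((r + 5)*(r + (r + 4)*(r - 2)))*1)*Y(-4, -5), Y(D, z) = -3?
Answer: -28520/243 ≈ -117.37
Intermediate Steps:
d(S) = ⅑ (d(S) = (-⅓)² = ⅑)
E(r) = -3*(5 + r)*(r + (-2 + r)*(4 + r)) (E(r) = (((r + 5)*(r + (r + 4)*(r - 2)))*1)*(-3) = (((5 + r)*(r + (4 + r)*(-2 + r)))*1)*(-3) = (((5 + r)*(r + (-2 + r)*(4 + r)))*1)*(-3) = ((5 + r)*(r + (-2 + r)*(4 + r)))*(-3) = -3*(5 + r)*(r + (-2 + r)*(4 + r)))
-E(d(8)) = -(120 - 24*(⅑)² - 21*⅑ - 3*(⅑)³) = -(120 - 24*1/81 - 7/3 - 3*1/729) = -(120 - 8/27 - 7/3 - 1/243) = -1*28520/243 = -28520/243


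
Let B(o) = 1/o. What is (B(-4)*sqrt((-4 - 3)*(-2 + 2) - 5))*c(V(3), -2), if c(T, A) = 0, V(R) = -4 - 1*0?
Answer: 0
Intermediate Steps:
V(R) = -4 (V(R) = -4 + 0 = -4)
(B(-4)*sqrt((-4 - 3)*(-2 + 2) - 5))*c(V(3), -2) = (sqrt((-4 - 3)*(-2 + 2) - 5)/(-4))*0 = -sqrt(-7*0 - 5)/4*0 = -sqrt(0 - 5)/4*0 = -I*sqrt(5)/4*0 = 0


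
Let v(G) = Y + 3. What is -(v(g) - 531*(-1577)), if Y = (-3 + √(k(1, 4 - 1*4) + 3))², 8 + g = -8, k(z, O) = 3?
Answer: -837405 + 6*√6 ≈ -8.3739e+5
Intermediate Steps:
g = -16 (g = -8 - 8 = -16)
Y = (-3 + √6)² (Y = (-3 + √(3 + 3))² = (-3 + √6)² ≈ 0.30306)
v(G) = 3 + (3 - √6)² (v(G) = (3 - √6)² + 3 = 3 + (3 - √6)²)
-(v(g) - 531*(-1577)) = -((18 - 6*√6) - 531*(-1577)) = -((18 - 6*√6) + 837387) = -(837405 - 6*√6) = -837405 + 6*√6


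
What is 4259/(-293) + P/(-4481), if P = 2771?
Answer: -19896482/1312933 ≈ -15.154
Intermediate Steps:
4259/(-293) + P/(-4481) = 4259/(-293) + 2771/(-4481) = 4259*(-1/293) + 2771*(-1/4481) = -4259/293 - 2771/4481 = -19896482/1312933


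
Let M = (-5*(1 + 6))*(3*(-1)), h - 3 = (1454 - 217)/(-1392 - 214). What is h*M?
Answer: 376005/1606 ≈ 234.13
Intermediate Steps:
h = 3581/1606 (h = 3 + (1454 - 217)/(-1392 - 214) = 3 + 1237/(-1606) = 3 + 1237*(-1/1606) = 3 - 1237/1606 = 3581/1606 ≈ 2.2298)
M = 105 (M = -5*7*(-3) = -35*(-3) = 105)
h*M = (3581/1606)*105 = 376005/1606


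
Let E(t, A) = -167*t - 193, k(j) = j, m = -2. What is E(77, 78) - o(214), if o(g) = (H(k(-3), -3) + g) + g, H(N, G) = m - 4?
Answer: -13474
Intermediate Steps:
H(N, G) = -6 (H(N, G) = -2 - 4 = -6)
E(t, A) = -193 - 167*t
o(g) = -6 + 2*g (o(g) = (-6 + g) + g = -6 + 2*g)
E(77, 78) - o(214) = (-193 - 167*77) - (-6 + 2*214) = (-193 - 12859) - (-6 + 428) = -13052 - 1*422 = -13052 - 422 = -13474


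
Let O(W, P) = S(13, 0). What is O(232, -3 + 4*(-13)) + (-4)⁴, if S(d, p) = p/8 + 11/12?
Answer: 3083/12 ≈ 256.92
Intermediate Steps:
S(d, p) = 11/12 + p/8 (S(d, p) = p*(⅛) + 11*(1/12) = p/8 + 11/12 = 11/12 + p/8)
O(W, P) = 11/12 (O(W, P) = 11/12 + (⅛)*0 = 11/12 + 0 = 11/12)
O(232, -3 + 4*(-13)) + (-4)⁴ = 11/12 + (-4)⁴ = 11/12 + 256 = 3083/12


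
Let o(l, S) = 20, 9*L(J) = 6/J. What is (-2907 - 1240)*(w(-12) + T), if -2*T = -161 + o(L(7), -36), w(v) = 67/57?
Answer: -33885137/114 ≈ -2.9724e+5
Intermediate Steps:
L(J) = 2/(3*J) (L(J) = (6/J)/9 = 2/(3*J))
w(v) = 67/57 (w(v) = 67*(1/57) = 67/57)
T = 141/2 (T = -(-161 + 20)/2 = -1/2*(-141) = 141/2 ≈ 70.500)
(-2907 - 1240)*(w(-12) + T) = (-2907 - 1240)*(67/57 + 141/2) = -4147*8171/114 = -33885137/114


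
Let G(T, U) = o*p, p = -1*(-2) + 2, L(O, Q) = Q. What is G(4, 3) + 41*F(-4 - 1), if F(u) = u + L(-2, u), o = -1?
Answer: -414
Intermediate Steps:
p = 4 (p = 2 + 2 = 4)
F(u) = 2*u (F(u) = u + u = 2*u)
G(T, U) = -4 (G(T, U) = -1*4 = -4)
G(4, 3) + 41*F(-4 - 1) = -4 + 41*(2*(-4 - 1)) = -4 + 41*(2*(-5)) = -4 + 41*(-10) = -4 - 410 = -414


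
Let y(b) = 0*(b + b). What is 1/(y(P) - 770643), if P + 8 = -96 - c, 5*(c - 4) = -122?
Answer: -1/770643 ≈ -1.2976e-6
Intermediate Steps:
c = -102/5 (c = 4 + (⅕)*(-122) = 4 - 122/5 = -102/5 ≈ -20.400)
P = -418/5 (P = -8 + (-96 - 1*(-102/5)) = -8 + (-96 + 102/5) = -8 - 378/5 = -418/5 ≈ -83.600)
y(b) = 0 (y(b) = 0*(2*b) = 0)
1/(y(P) - 770643) = 1/(0 - 770643) = 1/(-770643) = -1/770643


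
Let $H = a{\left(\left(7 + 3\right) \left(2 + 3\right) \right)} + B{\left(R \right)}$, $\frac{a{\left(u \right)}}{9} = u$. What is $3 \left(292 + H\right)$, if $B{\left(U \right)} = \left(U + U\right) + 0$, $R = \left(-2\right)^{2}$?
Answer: $2250$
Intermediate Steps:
$a{\left(u \right)} = 9 u$
$R = 4$
$B{\left(U \right)} = 2 U$ ($B{\left(U \right)} = 2 U + 0 = 2 U$)
$H = 458$ ($H = 9 \left(7 + 3\right) \left(2 + 3\right) + 2 \cdot 4 = 9 \cdot 10 \cdot 5 + 8 = 9 \cdot 50 + 8 = 450 + 8 = 458$)
$3 \left(292 + H\right) = 3 \left(292 + 458\right) = 3 \cdot 750 = 2250$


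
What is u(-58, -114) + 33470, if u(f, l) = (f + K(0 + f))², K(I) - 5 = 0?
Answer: 36279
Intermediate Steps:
K(I) = 5 (K(I) = 5 + 0 = 5)
u(f, l) = (5 + f)² (u(f, l) = (f + 5)² = (5 + f)²)
u(-58, -114) + 33470 = (5 - 58)² + 33470 = (-53)² + 33470 = 2809 + 33470 = 36279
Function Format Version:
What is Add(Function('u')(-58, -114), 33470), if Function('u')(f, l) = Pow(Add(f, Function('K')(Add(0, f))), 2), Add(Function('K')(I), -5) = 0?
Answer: 36279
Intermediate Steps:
Function('K')(I) = 5 (Function('K')(I) = Add(5, 0) = 5)
Function('u')(f, l) = Pow(Add(5, f), 2) (Function('u')(f, l) = Pow(Add(f, 5), 2) = Pow(Add(5, f), 2))
Add(Function('u')(-58, -114), 33470) = Add(Pow(Add(5, -58), 2), 33470) = Add(Pow(-53, 2), 33470) = Add(2809, 33470) = 36279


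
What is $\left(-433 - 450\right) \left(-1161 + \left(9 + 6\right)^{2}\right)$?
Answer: $826488$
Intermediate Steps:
$\left(-433 - 450\right) \left(-1161 + \left(9 + 6\right)^{2}\right) = \left(-433 - 450\right) \left(-1161 + 15^{2}\right) = - 883 \left(-1161 + 225\right) = \left(-883\right) \left(-936\right) = 826488$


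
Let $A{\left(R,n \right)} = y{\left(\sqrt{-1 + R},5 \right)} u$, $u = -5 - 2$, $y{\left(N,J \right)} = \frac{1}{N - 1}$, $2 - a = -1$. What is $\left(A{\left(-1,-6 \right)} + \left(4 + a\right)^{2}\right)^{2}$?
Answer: $\frac{98 \left(- 17 i + 56 \sqrt{2}\right)}{- i + 2 \sqrt{2}} \approx 2624.2 + 338.78 i$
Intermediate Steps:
$a = 3$ ($a = 2 - -1 = 2 + 1 = 3$)
$y{\left(N,J \right)} = \frac{1}{-1 + N}$
$u = -7$ ($u = -5 - 2 = -7$)
$A{\left(R,n \right)} = - \frac{7}{-1 + \sqrt{-1 + R}}$ ($A{\left(R,n \right)} = \frac{1}{-1 + \sqrt{-1 + R}} \left(-7\right) = - \frac{7}{-1 + \sqrt{-1 + R}}$)
$\left(A{\left(-1,-6 \right)} + \left(4 + a\right)^{2}\right)^{2} = \left(- \frac{7}{-1 + \sqrt{-1 - 1}} + \left(4 + 3\right)^{2}\right)^{2} = \left(- \frac{7}{-1 + \sqrt{-2}} + 7^{2}\right)^{2} = \left(- \frac{7}{-1 + i \sqrt{2}} + 49\right)^{2} = \left(49 - \frac{7}{-1 + i \sqrt{2}}\right)^{2}$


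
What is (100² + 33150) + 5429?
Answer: 48579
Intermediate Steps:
(100² + 33150) + 5429 = (10000 + 33150) + 5429 = 43150 + 5429 = 48579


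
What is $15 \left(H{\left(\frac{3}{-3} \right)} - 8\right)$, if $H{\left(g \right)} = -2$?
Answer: $-150$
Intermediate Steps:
$15 \left(H{\left(\frac{3}{-3} \right)} - 8\right) = 15 \left(-2 - 8\right) = 15 \left(-10\right) = -150$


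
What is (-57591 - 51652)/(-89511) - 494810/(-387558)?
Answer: 14438156084/5781784023 ≈ 2.4972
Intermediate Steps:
(-57591 - 51652)/(-89511) - 494810/(-387558) = -109243*(-1/89511) - 494810*(-1/387558) = 109243/89511 + 247405/193779 = 14438156084/5781784023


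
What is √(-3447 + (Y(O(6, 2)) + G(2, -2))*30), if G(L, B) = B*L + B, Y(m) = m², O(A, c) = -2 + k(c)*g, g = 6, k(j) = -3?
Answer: √8373 ≈ 91.504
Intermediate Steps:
O(A, c) = -20 (O(A, c) = -2 - 3*6 = -2 - 18 = -20)
G(L, B) = B + B*L
√(-3447 + (Y(O(6, 2)) + G(2, -2))*30) = √(-3447 + ((-20)² - 2*(1 + 2))*30) = √(-3447 + (400 - 2*3)*30) = √(-3447 + (400 - 6)*30) = √(-3447 + 394*30) = √(-3447 + 11820) = √8373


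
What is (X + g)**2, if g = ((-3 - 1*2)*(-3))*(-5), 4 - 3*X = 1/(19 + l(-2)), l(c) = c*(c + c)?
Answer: 35617024/6561 ≈ 5428.6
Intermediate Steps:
l(c) = 2*c**2 (l(c) = c*(2*c) = 2*c**2)
X = 107/81 (X = 4/3 - 1/(3*(19 + 2*(-2)**2)) = 4/3 - 1/(3*(19 + 2*4)) = 4/3 - 1/(3*(19 + 8)) = 4/3 - 1/(3*27) = 4/3 - 1/3*1/27 = 4/3 - 1/81 = 107/81 ≈ 1.3210)
g = -75 (g = ((-3 - 2)*(-3))*(-5) = -5*(-3)*(-5) = 15*(-5) = -75)
(X + g)**2 = (107/81 - 75)**2 = (-5968/81)**2 = 35617024/6561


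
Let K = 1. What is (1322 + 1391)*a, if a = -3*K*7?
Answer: -56973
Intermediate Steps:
a = -21 (a = -3*1*7 = -3*7 = -1*21 = -21)
(1322 + 1391)*a = (1322 + 1391)*(-21) = 2713*(-21) = -56973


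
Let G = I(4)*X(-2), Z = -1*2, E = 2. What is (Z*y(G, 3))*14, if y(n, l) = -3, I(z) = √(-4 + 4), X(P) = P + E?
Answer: 84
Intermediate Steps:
Z = -2
X(P) = 2 + P (X(P) = P + 2 = 2 + P)
I(z) = 0 (I(z) = √0 = 0)
G = 0 (G = 0*(2 - 2) = 0*0 = 0)
(Z*y(G, 3))*14 = -2*(-3)*14 = 6*14 = 84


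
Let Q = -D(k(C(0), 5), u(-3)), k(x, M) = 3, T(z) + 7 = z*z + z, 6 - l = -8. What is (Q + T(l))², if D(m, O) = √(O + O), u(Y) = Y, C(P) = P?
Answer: (203 - I*√6)² ≈ 41203.0 - 994.5*I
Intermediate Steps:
l = 14 (l = 6 - 1*(-8) = 6 + 8 = 14)
T(z) = -7 + z + z² (T(z) = -7 + (z*z + z) = -7 + (z² + z) = -7 + (z + z²) = -7 + z + z²)
D(m, O) = √2*√O (D(m, O) = √(2*O) = √2*√O)
Q = -I*√6 (Q = -√2*√(-3) = -√2*I*√3 = -I*√6 ≈ -2.4495*I)
(Q + T(l))² = (-I*√6 + (-7 + 14 + 14²))² = (-I*√6 + (-7 + 14 + 196))² = (-I*√6 + 203)² = (203 - I*√6)²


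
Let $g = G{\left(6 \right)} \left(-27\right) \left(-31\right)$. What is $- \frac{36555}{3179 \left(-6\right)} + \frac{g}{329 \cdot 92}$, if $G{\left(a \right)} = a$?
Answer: $\frac{50093182}{24055493} \approx 2.0824$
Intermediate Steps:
$g = 5022$ ($g = 6 \left(-27\right) \left(-31\right) = \left(-162\right) \left(-31\right) = 5022$)
$- \frac{36555}{3179 \left(-6\right)} + \frac{g}{329 \cdot 92} = - \frac{36555}{3179 \left(-6\right)} + \frac{5022}{329 \cdot 92} = - \frac{36555}{-19074} + \frac{5022}{30268} = \left(-36555\right) \left(- \frac{1}{19074}\right) + 5022 \cdot \frac{1}{30268} = \frac{12185}{6358} + \frac{2511}{15134} = \frac{50093182}{24055493}$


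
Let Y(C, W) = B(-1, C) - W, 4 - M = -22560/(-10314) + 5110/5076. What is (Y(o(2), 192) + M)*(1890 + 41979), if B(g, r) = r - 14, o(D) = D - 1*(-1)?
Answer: -1433275787041/161586 ≈ -8.8700e+6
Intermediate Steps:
o(D) = 1 + D (o(D) = D + 1 = 1 + D)
B(g, r) = -14 + r
M = 390707/484758 (M = 4 - (-22560/(-10314) + 5110/5076) = 4 - (-22560*(-1/10314) + 5110*(1/5076)) = 4 - (3760/1719 + 2555/2538) = 4 - 1*1548325/484758 = 4 - 1548325/484758 = 390707/484758 ≈ 0.80598)
Y(C, W) = -14 + C - W (Y(C, W) = (-14 + C) - W = -14 + C - W)
(Y(o(2), 192) + M)*(1890 + 41979) = ((-14 + (1 + 2) - 1*192) + 390707/484758)*(1890 + 41979) = ((-14 + 3 - 192) + 390707/484758)*43869 = (-203 + 390707/484758)*43869 = -98015167/484758*43869 = -1433275787041/161586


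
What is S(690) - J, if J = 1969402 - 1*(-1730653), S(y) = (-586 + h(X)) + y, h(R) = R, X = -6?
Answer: -3699957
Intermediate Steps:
S(y) = -592 + y (S(y) = (-586 - 6) + y = -592 + y)
J = 3700055 (J = 1969402 + 1730653 = 3700055)
S(690) - J = (-592 + 690) - 1*3700055 = 98 - 3700055 = -3699957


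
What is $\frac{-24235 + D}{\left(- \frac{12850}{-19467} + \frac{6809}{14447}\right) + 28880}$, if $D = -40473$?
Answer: $- \frac{18198461678292}{8122522145873} \approx -2.2405$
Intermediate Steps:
$\frac{-24235 + D}{\left(- \frac{12850}{-19467} + \frac{6809}{14447}\right) + 28880} = \frac{-24235 - 40473}{\left(- \frac{12850}{-19467} + \frac{6809}{14447}\right) + 28880} = - \frac{64708}{\left(\left(-12850\right) \left(- \frac{1}{19467}\right) + 6809 \cdot \frac{1}{14447}\right) + 28880} = - \frac{64708}{\left(\frac{12850}{19467} + \frac{6809}{14447}\right) + 28880} = - \frac{64708}{\frac{318194753}{281239749} + 28880} = - \frac{64708}{\frac{8122522145873}{281239749}} = \left(-64708\right) \frac{281239749}{8122522145873} = - \frac{18198461678292}{8122522145873}$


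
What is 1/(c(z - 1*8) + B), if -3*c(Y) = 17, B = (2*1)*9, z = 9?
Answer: 3/37 ≈ 0.081081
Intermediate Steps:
B = 18 (B = 2*9 = 18)
c(Y) = -17/3 (c(Y) = -⅓*17 = -17/3)
1/(c(z - 1*8) + B) = 1/(-17/3 + 18) = 1/(37/3) = 3/37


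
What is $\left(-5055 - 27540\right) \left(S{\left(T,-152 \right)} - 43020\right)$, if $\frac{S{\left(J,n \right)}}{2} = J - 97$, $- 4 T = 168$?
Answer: $1411298310$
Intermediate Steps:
$T = -42$ ($T = \left(- \frac{1}{4}\right) 168 = -42$)
$S{\left(J,n \right)} = -194 + 2 J$ ($S{\left(J,n \right)} = 2 \left(J - 97\right) = 2 \left(-97 + J\right) = -194 + 2 J$)
$\left(-5055 - 27540\right) \left(S{\left(T,-152 \right)} - 43020\right) = \left(-5055 - 27540\right) \left(\left(-194 + 2 \left(-42\right)\right) - 43020\right) = - 32595 \left(\left(-194 - 84\right) - 43020\right) = - 32595 \left(-278 - 43020\right) = \left(-32595\right) \left(-43298\right) = 1411298310$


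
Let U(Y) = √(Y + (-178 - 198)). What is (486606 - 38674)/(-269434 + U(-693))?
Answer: -120688110488/72594681425 - 447932*I*√1069/72594681425 ≈ -1.6625 - 0.00020174*I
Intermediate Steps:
U(Y) = √(-376 + Y) (U(Y) = √(Y - 376) = √(-376 + Y))
(486606 - 38674)/(-269434 + U(-693)) = (486606 - 38674)/(-269434 + √(-376 - 693)) = 447932/(-269434 + √(-1069)) = 447932/(-269434 + I*√1069)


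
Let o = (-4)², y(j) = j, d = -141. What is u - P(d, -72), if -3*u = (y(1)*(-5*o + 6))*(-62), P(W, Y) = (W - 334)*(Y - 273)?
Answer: -496213/3 ≈ -1.6540e+5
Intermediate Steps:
o = 16
P(W, Y) = (-334 + W)*(-273 + Y)
u = -4588/3 (u = -1*(-5*16 + 6)*(-62)/3 = -1*(-80 + 6)*(-62)/3 = -1*(-74)*(-62)/3 = -(-74)*(-62)/3 = -⅓*4588 = -4588/3 ≈ -1529.3)
u - P(d, -72) = -4588/3 - (91182 - 334*(-72) - 273*(-141) - 141*(-72)) = -4588/3 - (91182 + 24048 + 38493 + 10152) = -4588/3 - 1*163875 = -4588/3 - 163875 = -496213/3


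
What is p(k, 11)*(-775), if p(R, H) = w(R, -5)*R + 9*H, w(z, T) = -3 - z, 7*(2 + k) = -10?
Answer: -3703725/49 ≈ -75586.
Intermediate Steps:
k = -24/7 (k = -2 + (1/7)*(-10) = -2 - 10/7 = -24/7 ≈ -3.4286)
p(R, H) = 9*H + R*(-3 - R) (p(R, H) = (-3 - R)*R + 9*H = R*(-3 - R) + 9*H = 9*H + R*(-3 - R))
p(k, 11)*(-775) = (9*11 - 1*(-24/7)*(3 - 24/7))*(-775) = (99 - 1*(-24/7)*(-3/7))*(-775) = (99 - 72/49)*(-775) = (4779/49)*(-775) = -3703725/49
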